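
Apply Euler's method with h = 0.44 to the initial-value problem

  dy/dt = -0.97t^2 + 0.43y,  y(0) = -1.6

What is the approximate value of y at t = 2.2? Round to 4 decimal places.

Euler: y_{n+1} = y_n + h·f(t_n, y_n).
t=0.000000, y=-1.600000: f=-0.688000 → y ← -1.600000 + 0.44·(-0.688000) = -1.902720
t=0.440000, y=-1.902720: f=-1.005962 → y ← -1.902720 + 0.44·(-1.005962) = -2.345343
t=0.880000, y=-2.345343: f=-1.759666 → y ← -2.345343 + 0.44·(-1.759666) = -3.119596
t=1.320000, y=-3.119596: f=-3.031554 → y ← -3.119596 + 0.44·(-3.031554) = -4.453480
t=1.760000, y=-4.453480: f=-4.919668 → y ← -4.453480 + 0.44·(-4.919668) = -6.618134
y(2.2) ≈ -6.6181

-6.6181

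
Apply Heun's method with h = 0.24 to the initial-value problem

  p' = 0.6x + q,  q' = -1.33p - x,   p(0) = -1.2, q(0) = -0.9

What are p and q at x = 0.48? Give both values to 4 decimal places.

Heun on (p,q): k1 = f(x_n, state_n); k2 = f(x_n + h, state_n + h·k1); state_{n+1} = state_n + (h/2)·(k1 + k2).
0.000000: (-1.200000, -0.900000)
  k1 = (-0.900000, 1.596000)
  predictor → (-1.416000, -0.516960)
  k2 = (-0.372960, 1.643280)
  → (-1.352755, -0.511286)
0.240000: (-1.352755, -0.511286)
  k1 = (-0.367286, 1.559164)
  predictor → (-1.440904, -0.137087)
  k2 = (0.150913, 1.436402)
  → (-1.378720, -0.151818)
(p(0.48), q(0.48)) ≈ (-1.3787, -0.1518)

-1.3787, -0.1518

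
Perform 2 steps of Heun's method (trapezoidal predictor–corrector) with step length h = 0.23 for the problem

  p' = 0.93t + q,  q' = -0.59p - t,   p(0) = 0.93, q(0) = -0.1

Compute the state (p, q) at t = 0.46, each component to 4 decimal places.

0.9127, -0.4543

Heun on (p,q): k1 = f(t_n, state_n); k2 = f(t_n + h, state_n + h·k1); state_{n+1} = state_n + (h/2)·(k1 + k2).
0.000000: (0.930000, -0.100000)
  k1 = (-0.100000, -0.548700)
  predictor → (0.907000, -0.226201)
  k2 = (-0.012301, -0.765130)
  → (0.917085, -0.251090)
0.230000: (0.917085, -0.251090)
  k1 = (-0.037190, -0.771080)
  predictor → (0.908532, -0.428439)
  k2 = (-0.000639, -0.996034)
  → (0.912735, -0.454309)
(p(0.46), q(0.46)) ≈ (0.9127, -0.4543)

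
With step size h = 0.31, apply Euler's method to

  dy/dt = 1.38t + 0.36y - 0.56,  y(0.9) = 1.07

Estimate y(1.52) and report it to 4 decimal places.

1.9012

Euler: y_{n+1} = y_n + h·f(t_n, y_n).
t=0.900000, y=1.070000: f=1.067200 → y ← 1.070000 + 0.31·1.067200 = 1.400832
t=1.210000, y=1.400832: f=1.614100 → y ← 1.400832 + 0.31·1.614100 = 1.901203
y(1.52) ≈ 1.9012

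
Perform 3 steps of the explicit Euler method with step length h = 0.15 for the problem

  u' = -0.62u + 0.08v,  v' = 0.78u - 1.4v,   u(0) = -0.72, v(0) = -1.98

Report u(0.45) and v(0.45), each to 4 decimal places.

Euler on (u,v): u_{n+1} = u_n + h·u', v_{n+1} = v_n + h·v'.
0.000000: (-0.720000, -1.980000); f=(0.288000, 2.210400) → (-0.676800, -1.648440)
0.150000: (-0.676800, -1.648440); f=(0.287741, 1.779912) → (-0.633639, -1.381453)
0.300000: (-0.633639, -1.381453); f=(0.282340, 1.439796) → (-0.591288, -1.165484)
(u(0.45), v(0.45)) ≈ (-0.5913, -1.1655)

-0.5913, -1.1655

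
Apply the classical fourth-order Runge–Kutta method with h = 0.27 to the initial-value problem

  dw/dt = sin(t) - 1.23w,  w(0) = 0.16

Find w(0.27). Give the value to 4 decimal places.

RK4: k1 = f(t_n, w_n); k2 = f(t_n + h/2, w_n + (h/2)·k1); k3 = f(t_n + h/2, w_n + (h/2)·k2); k4 = f(t_n + h, w_n + h·k3); w_{n+1} = w_n + (h/6)·(k1 + 2k2 + 2k3 + k4).
t=0.000000, w=0.160000:
  k1 = f(0.000000, 0.160000) = -0.196800
  k2 = f(0.135000, 0.133432) = -0.029531
  k3 = f(0.135000, 0.156013) = -0.057306
  k4 = f(0.270000, 0.144527) = 0.088963
  w ← 0.160000 + (0.27/6)·(k1 + 2k2 + 2k3 + k4) = 0.147332
w(0.27) ≈ 0.1473

0.1473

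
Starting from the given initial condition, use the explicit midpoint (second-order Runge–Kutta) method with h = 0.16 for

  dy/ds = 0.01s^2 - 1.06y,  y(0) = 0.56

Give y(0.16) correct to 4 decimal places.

0.4731

Midpoint: k1 = f(s_n, y_n); k2 = f(s_n + h/2, y_n + (h/2)·k1); y_{n+1} = y_n + h·k2.
s=0.000000, y=0.560000:
  k1 = f(0.000000, 0.560000) = -0.593600
  k2 = f(0.080000, 0.512512) = -0.543199
  y ← 0.560000 + 0.16·(-0.543199) = 0.473088
y(0.16) ≈ 0.4731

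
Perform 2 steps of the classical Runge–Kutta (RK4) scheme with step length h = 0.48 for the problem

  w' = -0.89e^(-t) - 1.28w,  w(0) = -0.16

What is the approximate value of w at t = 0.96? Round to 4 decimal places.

RK4: k1 = f(t_n, w_n); k2 = f(t_n + h/2, w_n + (h/2)·k1); k3 = f(t_n + h/2, w_n + (h/2)·k2); k4 = f(t_n + h, w_n + h·k3); w_{n+1} = w_n + (h/6)·(k1 + 2k2 + 2k3 + k4).
t=0.000000, w=-0.160000:
  k1 = f(0.000000, -0.160000) = -0.685200
  k2 = f(0.240000, -0.324448) = -0.284805
  k3 = f(0.240000, -0.228353) = -0.407807
  k4 = f(0.480000, -0.355747) = -0.095361
  w ← -0.160000 + (0.48/6)·(k1 + 2k2 + 2k3 + k4) = -0.333263
t=0.480000, w=-0.333263:
  k1 = f(0.480000, -0.333263) = -0.124141
  k2 = f(0.720000, -0.363057) = 0.031503
  k3 = f(0.720000, -0.325702) = -0.016311
  k4 = f(0.960000, -0.341092) = 0.095823
  w ← -0.333263 + (0.48/6)·(k1 + 2k2 + 2k3 + k4) = -0.333097
w(0.96) ≈ -0.3331

-0.3331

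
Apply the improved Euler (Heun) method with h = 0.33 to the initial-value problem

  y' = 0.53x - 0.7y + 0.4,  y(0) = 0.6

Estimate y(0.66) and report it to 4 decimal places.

Heun: k1 = f(x_n, y_n); k2 = f(x_n + h, y_n + h·k1); y_{n+1} = y_n + (h/2)·(k1 + k2).
x=0.000000, y=0.600000:
  k1 = f(0.000000, 0.600000) = -0.020000
  k2 = f(0.330000, 0.593400) = 0.159520
  y ← 0.600000 + (0.33/2)·(-0.020000 + 0.159520) = 0.623021
x=0.330000, y=0.623021:
  k1 = f(0.330000, 0.623021) = 0.138785
  k2 = f(0.660000, 0.668820) = 0.281626
  y ← 0.623021 + (0.33/2)·(0.138785 + 0.281626) = 0.692389
y(0.66) ≈ 0.6924

0.6924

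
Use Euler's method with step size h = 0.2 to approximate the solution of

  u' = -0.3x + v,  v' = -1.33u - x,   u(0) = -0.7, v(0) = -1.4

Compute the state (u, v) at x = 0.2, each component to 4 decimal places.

-0.9800, -1.2138

Euler on (u,v): u_{n+1} = u_n + h·u', v_{n+1} = v_n + h·v'.
0.000000: (-0.700000, -1.400000); f=(-1.400000, 0.931000) → (-0.980000, -1.213800)
(u(0.2), v(0.2)) ≈ (-0.9800, -1.2138)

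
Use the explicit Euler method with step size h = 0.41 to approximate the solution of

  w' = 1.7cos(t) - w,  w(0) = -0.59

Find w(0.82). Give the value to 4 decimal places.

0.8451

Euler: w_{n+1} = w_n + h·f(t_n, w_n).
t=0.000000, w=-0.590000: f=2.290000 → w ← -0.590000 + 0.41·2.290000 = 0.348900
t=0.410000, w=0.348900: f=1.210205 → w ← 0.348900 + 0.41·1.210205 = 0.845084
w(0.82) ≈ 0.8451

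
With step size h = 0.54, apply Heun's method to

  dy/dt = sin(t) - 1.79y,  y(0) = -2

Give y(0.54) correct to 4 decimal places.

-0.8623

Heun: k1 = f(t_n, y_n); k2 = f(t_n + h, y_n + h·k1); y_{n+1} = y_n + (h/2)·(k1 + k2).
t=0.000000, y=-2.000000:
  k1 = f(0.000000, -2.000000) = 3.580000
  k2 = f(0.540000, -0.066800) = 0.633708
  y ← -2.000000 + (0.54/2)·(3.580000 + 0.633708) = -0.862299
y(0.54) ≈ -0.8623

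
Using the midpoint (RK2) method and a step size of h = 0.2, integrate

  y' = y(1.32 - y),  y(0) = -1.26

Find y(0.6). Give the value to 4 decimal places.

Midpoint: k1 = f(s_n, y_n); k2 = f(s_n + h/2, y_n + (h/2)·k1); y_{n+1} = y_n + h·k2.
s=0.000000, y=-1.260000:
  k1 = f(0.000000, -1.260000) = -3.250800
  k2 = f(0.100000, -1.585080) = -4.604784
  y ← -1.260000 + 0.2·(-4.604784) = -2.180957
s=0.200000, y=-2.180957:
  k1 = f(0.200000, -2.180957) = -7.635436
  k2 = f(0.300000, -2.944500) = -12.556823
  y ← -2.180957 + 0.2·(-12.556823) = -4.692321
s=0.400000, y=-4.692321:
  k1 = f(0.400000, -4.692321) = -28.211745
  k2 = f(0.500000, -7.513496) = -66.370437
  y ← -4.692321 + 0.2·(-66.370437) = -17.966409
y(0.6) ≈ -17.9664

-17.9664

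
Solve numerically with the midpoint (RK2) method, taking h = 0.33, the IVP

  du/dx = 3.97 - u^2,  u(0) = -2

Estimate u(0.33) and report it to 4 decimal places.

Midpoint: k1 = f(x_n, u_n); k2 = f(x_n + h/2, u_n + (h/2)·k1); u_{n+1} = u_n + h·k2.
x=0.000000, u=-2.000000:
  k1 = f(0.000000, -2.000000) = -0.030000
  k2 = f(0.165000, -2.004950) = -0.049825
  u ← -2.000000 + 0.33·(-0.049825) = -2.016442
u(0.33) ≈ -2.0164

-2.0164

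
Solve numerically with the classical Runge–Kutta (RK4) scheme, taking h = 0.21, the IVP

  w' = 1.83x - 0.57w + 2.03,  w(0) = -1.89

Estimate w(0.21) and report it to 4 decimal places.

RK4: k1 = f(x_n, w_n); k2 = f(x_n + h/2, w_n + (h/2)·k1); k3 = f(x_n + h/2, w_n + (h/2)·k2); k4 = f(x_n + h, w_n + h·k3); w_{n+1} = w_n + (h/6)·(k1 + 2k2 + 2k3 + k4).
x=0.000000, w=-1.890000:
  k1 = f(0.000000, -1.890000) = 3.107300
  k2 = f(0.105000, -1.563733) = 3.113478
  k3 = f(0.105000, -1.563085) = 3.113108
  k4 = f(0.210000, -1.236247) = 3.118961
  w ← -1.890000 + (0.21/6)·(k1 + 2k2 + 2k3 + k4) = -1.236220
w(0.21) ≈ -1.2362

-1.2362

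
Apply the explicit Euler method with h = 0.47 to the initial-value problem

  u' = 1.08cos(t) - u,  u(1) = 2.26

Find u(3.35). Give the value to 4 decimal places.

Euler: u_{n+1} = u_n + h·f(t_n, u_n).
t=1.000000, u=2.260000: f=-1.676474 → u ← 2.260000 + 0.47·(-1.676474) = 1.472057
t=1.470000, u=1.472057: f=-1.363382 → u ← 1.472057 + 0.47·(-1.363382) = 0.831268
t=1.940000, u=0.831268: f=-1.221011 → u ← 0.831268 + 0.47·(-1.221011) = 0.257393
t=2.410000, u=0.257393: f=-1.061033 → u ← 0.257393 + 0.47·(-1.061033) = -0.241293
t=2.880000, u=-0.241293: f=-0.801965 → u ← -0.241293 + 0.47·(-0.801965) = -0.618216
u(3.35) ≈ -0.6182

-0.6182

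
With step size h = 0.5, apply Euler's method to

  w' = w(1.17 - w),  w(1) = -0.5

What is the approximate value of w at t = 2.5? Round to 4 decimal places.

Euler: w_{n+1} = w_n + h·f(t_n, w_n).
t=1.000000, w=-0.500000: f=-0.835000 → w ← -0.500000 + 0.5·(-0.835000) = -0.917500
t=1.500000, w=-0.917500: f=-1.915281 → w ← -0.917500 + 0.5·(-1.915281) = -1.875141
t=2.000000, w=-1.875141: f=-5.710067 → w ← -1.875141 + 0.5·(-5.710067) = -4.730174
w(2.5) ≈ -4.7302

-4.7302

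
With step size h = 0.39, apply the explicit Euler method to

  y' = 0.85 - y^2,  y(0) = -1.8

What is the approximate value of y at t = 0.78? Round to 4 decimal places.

Euler: y_{n+1} = y_n + h·f(t_n, y_n).
t=0.000000, y=-1.800000: f=-2.390000 → y ← -1.800000 + 0.39·(-2.390000) = -2.732100
t=0.390000, y=-2.732100: f=-6.614370 → y ← -2.732100 + 0.39·(-6.614370) = -5.311704
y(0.78) ≈ -5.3117

-5.3117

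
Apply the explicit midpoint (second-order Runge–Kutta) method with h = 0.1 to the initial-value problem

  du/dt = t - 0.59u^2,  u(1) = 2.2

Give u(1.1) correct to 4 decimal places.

2.0430

Midpoint: k1 = f(t_n, u_n); k2 = f(t_n + h/2, u_n + (h/2)·k1); u_{n+1} = u_n + h·k2.
t=1.000000, u=2.200000:
  k1 = f(1.000000, 2.200000) = -1.855600
  k2 = f(1.050000, 2.107220) = -1.569822
  u ← 2.200000 + 0.1·(-1.569822) = 2.043018
u(1.1) ≈ 2.0430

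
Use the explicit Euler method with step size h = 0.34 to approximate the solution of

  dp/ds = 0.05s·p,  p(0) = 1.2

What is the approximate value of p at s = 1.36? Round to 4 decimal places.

1.2421

Euler: p_{n+1} = p_n + h·f(s_n, p_n).
s=0.000000, p=1.200000: f=0.000000 → p ← 1.200000 + 0.34·0.000000 = 1.200000
s=0.340000, p=1.200000: f=0.020400 → p ← 1.200000 + 0.34·0.020400 = 1.206936
s=0.680000, p=1.206936: f=0.041036 → p ← 1.206936 + 0.34·0.041036 = 1.220888
s=1.020000, p=1.220888: f=0.062265 → p ← 1.220888 + 0.34·0.062265 = 1.242058
p(1.36) ≈ 1.2421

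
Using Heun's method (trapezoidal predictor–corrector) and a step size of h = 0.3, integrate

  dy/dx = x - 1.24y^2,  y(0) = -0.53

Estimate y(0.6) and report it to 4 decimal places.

-0.6282

Heun: k1 = f(x_n, y_n); k2 = f(x_n + h, y_n + h·k1); y_{n+1} = y_n + (h/2)·(k1 + k2).
x=0.000000, y=-0.530000:
  k1 = f(0.000000, -0.530000) = -0.348316
  k2 = f(0.300000, -0.634495) = -0.199204
  y ← -0.530000 + (0.3/2)·(-0.348316 + (-0.199204)) = -0.612128
x=0.300000, y=-0.612128:
  k1 = f(0.300000, -0.612128) = -0.164629
  k2 = f(0.600000, -0.661517) = 0.057371
  y ← -0.612128 + (0.3/2)·(-0.164629 + 0.057371) = -0.628217
y(0.6) ≈ -0.6282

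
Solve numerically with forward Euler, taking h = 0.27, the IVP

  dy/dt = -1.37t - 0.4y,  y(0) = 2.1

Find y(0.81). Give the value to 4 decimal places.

Euler: y_{n+1} = y_n + h·f(t_n, y_n).
t=0.000000, y=2.100000: f=-0.840000 → y ← 2.100000 + 0.27·(-0.840000) = 1.873200
t=0.270000, y=1.873200: f=-1.119180 → y ← 1.873200 + 0.27·(-1.119180) = 1.571021
t=0.540000, y=1.571021: f=-1.368209 → y ← 1.571021 + 0.27·(-1.368209) = 1.201605
y(0.81) ≈ 1.2016

1.2016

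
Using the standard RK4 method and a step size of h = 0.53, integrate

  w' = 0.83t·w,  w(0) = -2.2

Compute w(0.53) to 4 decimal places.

-2.4720

RK4: k1 = f(t_n, w_n); k2 = f(t_n + h/2, w_n + (h/2)·k1); k3 = f(t_n + h/2, w_n + (h/2)·k2); k4 = f(t_n + h, w_n + h·k3); w_{n+1} = w_n + (h/6)·(k1 + 2k2 + 2k3 + k4).
t=0.000000, w=-2.200000:
  k1 = f(0.000000, -2.200000) = 0.000000
  k2 = f(0.265000, -2.200000) = -0.483890
  k3 = f(0.265000, -2.328231) = -0.512094
  k4 = f(0.530000, -2.471410) = -1.087173
  w ← -2.200000 + (0.53/6)·(k1 + 2k2 + 2k3 + k4) = -2.471991
w(0.53) ≈ -2.4720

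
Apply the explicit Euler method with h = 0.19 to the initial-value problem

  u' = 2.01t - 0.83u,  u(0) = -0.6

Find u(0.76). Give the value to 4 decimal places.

Euler: u_{n+1} = u_n + h·f(t_n, u_n).
t=0.000000, u=-0.600000: f=0.498000 → u ← -0.600000 + 0.19·0.498000 = -0.505380
t=0.190000, u=-0.505380: f=0.801365 → u ← -0.505380 + 0.19·0.801365 = -0.353121
t=0.380000, u=-0.353121: f=1.056890 → u ← -0.353121 + 0.19·1.056890 = -0.152311
t=0.570000, u=-0.152311: f=1.272119 → u ← -0.152311 + 0.19·1.272119 = 0.089391
u(0.76) ≈ 0.0894

0.0894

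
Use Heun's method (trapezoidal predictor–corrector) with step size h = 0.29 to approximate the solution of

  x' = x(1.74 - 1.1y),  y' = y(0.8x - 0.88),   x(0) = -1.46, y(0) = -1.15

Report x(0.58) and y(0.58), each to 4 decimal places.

-5.3338, -0.2938

Heun on (x,y): k1 = f(t_n, state_n); k2 = f(t_n + h, state_n + h·k1); state_{n+1} = state_n + (h/2)·(k1 + k2).
0.000000: (-1.460000, -1.150000)
  k1 = (-4.387300, 2.355200)
  predictor → (-2.732317, -0.466992)
  k2 = (-6.157799, 1.431729)
  → (-2.989039, -0.600895)
0.290000: (-2.989039, -0.600895)
  k1 = (-7.176638, 1.965668)
  predictor → (-5.070264, -0.030852)
  k2 = (-8.994329, 0.152290)
  → (-5.333830, -0.293791)
(x(0.58), y(0.58)) ≈ (-5.3338, -0.2938)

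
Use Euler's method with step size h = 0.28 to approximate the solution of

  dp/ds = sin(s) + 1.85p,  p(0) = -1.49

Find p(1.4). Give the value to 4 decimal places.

-10.8281

Euler: p_{n+1} = p_n + h·f(s_n, p_n).
s=0.000000, p=-1.490000: f=-2.756500 → p ← -1.490000 + 0.28·(-2.756500) = -2.261820
s=0.280000, p=-2.261820: f=-3.908011 → p ← -2.261820 + 0.28·(-3.908011) = -3.356063
s=0.560000, p=-3.356063: f=-5.677531 → p ← -3.356063 + 0.28·(-5.677531) = -4.945772
s=0.840000, p=-4.945772: f=-8.405035 → p ← -4.945772 + 0.28·(-8.405035) = -7.299181
s=1.120000, p=-7.299181: f=-12.603385 → p ← -7.299181 + 0.28·(-12.603385) = -10.828129
p(1.4) ≈ -10.8281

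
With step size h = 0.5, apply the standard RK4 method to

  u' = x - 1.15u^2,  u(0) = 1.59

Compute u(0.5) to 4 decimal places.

0.9070

RK4: k1 = f(x_n, u_n); k2 = f(x_n + h/2, u_n + (h/2)·k1); k3 = f(x_n + h/2, u_n + (h/2)·k2); k4 = f(x_n + h, u_n + h·k3); u_{n+1} = u_n + (h/6)·(k1 + 2k2 + 2k3 + k4).
x=0.000000, u=1.590000:
  k1 = f(0.000000, 1.590000) = -2.907315
  k2 = f(0.250000, 0.863171) = -0.606824
  k3 = f(0.250000, 1.438294) = -2.128993
  k4 = f(0.500000, 0.525504) = 0.182423
  u ← 1.590000 + (0.5/6)·(k1 + 2k2 + 2k3 + k4) = 0.906956
u(0.5) ≈ 0.9070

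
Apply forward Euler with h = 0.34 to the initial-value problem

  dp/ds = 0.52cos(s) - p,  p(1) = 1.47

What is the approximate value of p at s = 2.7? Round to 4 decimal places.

Euler: p_{n+1} = p_n + h·f(s_n, p_n).
s=1.000000, p=1.470000: f=-1.189043 → p ← 1.470000 + 0.34·(-1.189043) = 1.065725
s=1.340000, p=1.065725: f=-0.946774 → p ← 1.065725 + 0.34·(-0.946774) = 0.743822
s=1.680000, p=0.743822: f=-0.800495 → p ← 0.743822 + 0.34·(-0.800495) = 0.471654
s=2.020000, p=0.471654: f=-0.697463 → p ← 0.471654 + 0.34·(-0.697463) = 0.234516
s=2.360000, p=0.234516: f=-0.603609 → p ← 0.234516 + 0.34·(-0.603609) = 0.029290
p(2.7) ≈ 0.0293

0.0293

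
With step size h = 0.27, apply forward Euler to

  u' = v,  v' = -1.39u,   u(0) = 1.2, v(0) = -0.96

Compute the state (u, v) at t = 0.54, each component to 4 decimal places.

0.5600, -1.7634

Euler on (u,v): u_{n+1} = u_n + h·u', v_{n+1} = v_n + h·v'.
0.000000: (1.200000, -0.960000); f=(-0.960000, -1.668000) → (0.940800, -1.410360)
0.270000: (0.940800, -1.410360); f=(-1.410360, -1.307712) → (0.560003, -1.763442)
(u(0.54), v(0.54)) ≈ (0.5600, -1.7634)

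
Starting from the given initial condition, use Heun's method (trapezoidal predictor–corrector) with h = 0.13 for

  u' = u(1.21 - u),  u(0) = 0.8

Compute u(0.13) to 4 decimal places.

0.8414

Heun: k1 = f(t_n, u_n); k2 = f(t_n + h, u_n + h·k1); u_{n+1} = u_n + (h/2)·(k1 + k2).
t=0.000000, u=0.800000:
  k1 = f(0.000000, 0.800000) = 0.328000
  k2 = f(0.130000, 0.842640) = 0.309552
  u ← 0.800000 + (0.13/2)·(0.328000 + 0.309552) = 0.841441
u(0.13) ≈ 0.8414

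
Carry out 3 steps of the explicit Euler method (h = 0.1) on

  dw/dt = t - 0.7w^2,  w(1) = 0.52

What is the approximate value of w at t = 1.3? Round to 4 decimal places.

Euler: w_{n+1} = w_n + h·f(t_n, w_n).
t=1.000000, w=0.520000: f=0.810720 → w ← 0.520000 + 0.1·0.810720 = 0.601072
t=1.100000, w=0.601072: f=0.847099 → w ← 0.601072 + 0.1·0.847099 = 0.685782
t=1.200000, w=0.685782: f=0.870792 → w ← 0.685782 + 0.1·0.870792 = 0.772861
w(1.3) ≈ 0.7729

0.7729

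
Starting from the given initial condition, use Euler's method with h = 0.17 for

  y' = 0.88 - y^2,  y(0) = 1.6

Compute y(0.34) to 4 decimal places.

1.1703

Euler: y_{n+1} = y_n + h·f(t_n, y_n).
t=0.000000, y=1.600000: f=-1.680000 → y ← 1.600000 + 0.17·(-1.680000) = 1.314400
t=0.170000, y=1.314400: f=-0.847647 → y ← 1.314400 + 0.17·(-0.847647) = 1.170300
y(0.34) ≈ 1.1703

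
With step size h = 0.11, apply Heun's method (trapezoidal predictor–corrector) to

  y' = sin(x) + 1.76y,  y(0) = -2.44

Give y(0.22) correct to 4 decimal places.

-3.5597

Heun: k1 = f(x_n, y_n); k2 = f(x_n + h, y_n + h·k1); y_{n+1} = y_n + (h/2)·(k1 + k2).
x=0.000000, y=-2.440000:
  k1 = f(0.000000, -2.440000) = -4.294400
  k2 = f(0.110000, -2.912384) = -5.016018
  y ← -2.440000 + (0.11/2)·(-4.294400 + (-5.016018)) = -2.952073
x=0.110000, y=-2.952073:
  k1 = f(0.110000, -2.952073) = -5.085870
  k2 = f(0.220000, -3.511519) = -5.962043
  y ← -2.952073 + (0.11/2)·(-5.085870 + (-5.962043)) = -3.559708
y(0.22) ≈ -3.5597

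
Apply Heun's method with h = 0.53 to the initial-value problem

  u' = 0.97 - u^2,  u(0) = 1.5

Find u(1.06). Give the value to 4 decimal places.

Heun: k1 = f(t_n, u_n); k2 = f(t_n + h, u_n + h·k1); u_{n+1} = u_n + (h/2)·(k1 + k2).
t=0.000000, u=1.500000:
  k1 = f(0.000000, 1.500000) = -1.280000
  k2 = f(0.530000, 0.821600) = 0.294973
  u ← 1.500000 + (0.53/2)·(-1.280000 + 0.294973) = 1.238968
t=0.530000, u=1.238968:
  k1 = f(0.530000, 1.238968) = -0.565042
  k2 = f(1.060000, 0.939496) = 0.087347
  u ← 1.238968 + (0.53/2)·(-0.565042 + 0.087347) = 1.112379
u(1.06) ≈ 1.1124

1.1124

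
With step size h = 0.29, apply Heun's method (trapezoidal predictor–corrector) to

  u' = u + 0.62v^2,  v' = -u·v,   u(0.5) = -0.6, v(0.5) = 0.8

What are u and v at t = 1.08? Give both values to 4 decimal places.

-0.6368, 1.1594

Heun on (u,v): k1 = f(t_n, state_n); k2 = f(t_n + h, state_n + h·k1); state_{n+1} = state_n + (h/2)·(k1 + k2).
0.500000: (-0.600000, 0.800000)
  k1 = (-0.203200, 0.480000)
  predictor → (-0.658928, 0.939200)
  k2 = (-0.112028, 0.618865)
  → (-0.645708, 0.959335)
0.790000: (-0.645708, 0.959335)
  k1 = (-0.075107, 0.619451)
  predictor → (-0.667489, 1.138976)
  k2 = (0.136816, 0.760254)
  → (-0.636760, 1.159393)
(u(1.08), v(1.08)) ≈ (-0.6368, 1.1594)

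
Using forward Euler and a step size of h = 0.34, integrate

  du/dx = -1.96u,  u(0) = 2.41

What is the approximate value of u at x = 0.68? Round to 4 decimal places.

Euler: u_{n+1} = u_n + h·f(x_n, u_n).
x=0.000000, u=2.410000: f=-4.723600 → u ← 2.410000 + 0.34·(-4.723600) = 0.803976
x=0.340000, u=0.803976: f=-1.575793 → u ← 0.803976 + 0.34·(-1.575793) = 0.268206
u(0.68) ≈ 0.2682

0.2682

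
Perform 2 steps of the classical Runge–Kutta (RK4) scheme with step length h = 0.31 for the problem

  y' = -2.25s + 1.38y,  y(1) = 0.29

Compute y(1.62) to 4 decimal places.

-2.1097

RK4: k1 = f(s_n, y_n); k2 = f(s_n + h/2, y_n + (h/2)·k1); k3 = f(s_n + h/2, y_n + (h/2)·k2); k4 = f(s_n + h, y_n + h·k3); y_{n+1} = y_n + (h/6)·(k1 + 2k2 + 2k3 + k4).
s=1.000000, y=0.290000:
  k1 = f(1.000000, 0.290000) = -1.849800
  k2 = f(1.155000, 0.003281) = -2.594222
  k3 = f(1.155000, -0.112104) = -2.753454
  k4 = f(1.310000, -0.563571) = -3.725228
  y ← 0.290000 + (0.31/6)·(k1 + 2k2 + 2k3 + k4) = -0.550636
s=1.310000, y=-0.550636:
  k1 = f(1.310000, -0.550636) = -3.707378
  k2 = f(1.465000, -1.125280) = -4.849136
  k3 = f(1.465000, -1.302252) = -5.093358
  k4 = f(1.620000, -2.129577) = -6.583817
  y ← -0.550636 + (0.31/6)·(k1 + 2k2 + 2k3 + k4) = -2.109739
y(1.62) ≈ -2.1097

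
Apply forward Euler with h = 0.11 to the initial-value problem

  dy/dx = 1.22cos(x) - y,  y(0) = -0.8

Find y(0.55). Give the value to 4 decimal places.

Euler: y_{n+1} = y_n + h·f(x_n, y_n).
x=0.000000, y=-0.800000: f=2.020000 → y ← -0.800000 + 0.11·2.020000 = -0.577800
x=0.110000, y=-0.577800: f=1.790426 → y ← -0.577800 + 0.11·1.790426 = -0.380853
x=0.220000, y=-0.380853: f=1.571448 → y ← -0.380853 + 0.11·1.571448 = -0.207994
x=0.330000, y=-0.207994: f=1.362165 → y ← -0.207994 + 0.11·1.362165 = -0.058156
x=0.440000, y=-0.058156: f=1.161953 → y ← -0.058156 + 0.11·1.161953 = 0.069659
y(0.55) ≈ 0.0697

0.0697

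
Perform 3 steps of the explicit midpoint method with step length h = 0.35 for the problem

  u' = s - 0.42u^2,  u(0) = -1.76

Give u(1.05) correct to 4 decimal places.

Midpoint: k1 = f(s_n, u_n); k2 = f(s_n + h/2, u_n + (h/2)·k1); u_{n+1} = u_n + h·k2.
s=0.000000, u=-1.760000:
  k1 = f(0.000000, -1.760000) = -1.300992
  k2 = f(0.175000, -1.987674) = -1.484355
  u ← -1.760000 + 0.35·(-1.484355) = -2.279524
s=0.350000, u=-2.279524:
  k1 = f(0.350000, -2.279524) = -1.832417
  k2 = f(0.525000, -2.600197) = -2.314631
  u ← -2.279524 + 0.35·(-2.314631) = -3.089645
s=0.700000, u=-3.089645:
  k1 = f(0.700000, -3.089645) = -3.309281
  k2 = f(0.875000, -3.668770) = -4.778146
  u ← -3.089645 + 0.35·(-4.778146) = -4.761996
u(1.05) ≈ -4.7620

-4.7620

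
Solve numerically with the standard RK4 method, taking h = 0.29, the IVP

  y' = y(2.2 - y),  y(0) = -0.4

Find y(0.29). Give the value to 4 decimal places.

-0.9018

RK4: k1 = f(x_n, y_n); k2 = f(x_n + h/2, y_n + (h/2)·k1); k3 = f(x_n + h/2, y_n + (h/2)·k2); k4 = f(x_n + h, y_n + h·k3); y_{n+1} = y_n + (h/6)·(k1 + 2k2 + 2k3 + k4).
x=0.000000, y=-0.400000:
  k1 = f(0.000000, -0.400000) = -1.040000
  k2 = f(0.145000, -0.550800) = -1.515141
  k3 = f(0.145000, -0.619695) = -1.747352
  k4 = f(0.290000, -0.906732) = -2.816974
  y ← -0.400000 + (0.29/6)·(k1 + 2k2 + 2k3 + k4) = -0.901795
y(0.29) ≈ -0.9018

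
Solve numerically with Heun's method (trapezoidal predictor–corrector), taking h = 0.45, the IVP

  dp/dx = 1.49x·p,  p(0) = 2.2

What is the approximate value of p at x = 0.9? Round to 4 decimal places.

3.9083

Heun: k1 = f(x_n, p_n); k2 = f(x_n + h, p_n + h·k1); p_{n+1} = p_n + (h/2)·(k1 + k2).
x=0.000000, p=2.200000:
  k1 = f(0.000000, 2.200000) = 0.000000
  k2 = f(0.450000, 2.200000) = 1.475100
  p ← 2.200000 + (0.45/2)·(0.000000 + 1.475100) = 2.531898
x=0.450000, p=2.531898:
  k1 = f(0.450000, 2.531898) = 1.697637
  k2 = f(0.900000, 3.295834) = 4.419714
  p ← 2.531898 + (0.45/2)·(1.697637 + 4.419714) = 3.908301
p(0.9) ≈ 3.9083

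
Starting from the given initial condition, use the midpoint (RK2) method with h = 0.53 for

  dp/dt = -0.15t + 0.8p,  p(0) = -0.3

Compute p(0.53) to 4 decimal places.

-0.4752

Midpoint: k1 = f(t_n, p_n); k2 = f(t_n + h/2, p_n + (h/2)·k1); p_{n+1} = p_n + h·k2.
t=0.000000, p=-0.300000:
  k1 = f(0.000000, -0.300000) = -0.240000
  k2 = f(0.265000, -0.363600) = -0.330630
  p ← -0.300000 + 0.53·(-0.330630) = -0.475234
p(0.53) ≈ -0.4752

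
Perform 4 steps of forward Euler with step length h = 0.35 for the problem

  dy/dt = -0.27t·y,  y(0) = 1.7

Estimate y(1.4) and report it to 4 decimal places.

1.3827

Euler: y_{n+1} = y_n + h·f(t_n, y_n).
t=0.000000, y=1.700000: f=0.000000 → y ← 1.700000 + 0.35·0.000000 = 1.700000
t=0.350000, y=1.700000: f=-0.160650 → y ← 1.700000 + 0.35·(-0.160650) = 1.643772
t=0.700000, y=1.643772: f=-0.310673 → y ← 1.643772 + 0.35·(-0.310673) = 1.535037
t=1.050000, y=1.535037: f=-0.435183 → y ← 1.535037 + 0.35·(-0.435183) = 1.382723
y(1.4) ≈ 1.3827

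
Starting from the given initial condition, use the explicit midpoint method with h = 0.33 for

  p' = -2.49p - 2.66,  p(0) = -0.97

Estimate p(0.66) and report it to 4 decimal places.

-1.0421

Midpoint: k1 = f(t_n, p_n); k2 = f(t_n + h/2, p_n + (h/2)·k1); p_{n+1} = p_n + h·k2.
t=0.000000, p=-0.970000:
  k1 = f(0.000000, -0.970000) = -0.244700
  k2 = f(0.165000, -1.010375) = -0.144165
  p ← -0.970000 + 0.33·(-0.144165) = -1.017574
t=0.330000, p=-1.017574:
  k1 = f(0.330000, -1.017574) = -0.126240
  k2 = f(0.495000, -1.038404) = -0.074374
  p ← -1.017574 + 0.33·(-0.074374) = -1.042118
p(0.66) ≈ -1.0421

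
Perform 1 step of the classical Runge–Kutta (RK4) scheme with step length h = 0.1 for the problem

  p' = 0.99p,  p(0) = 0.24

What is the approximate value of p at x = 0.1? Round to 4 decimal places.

RK4: k1 = f(x_n, p_n); k2 = f(x_n + h/2, p_n + (h/2)·k1); k3 = f(x_n + h/2, p_n + (h/2)·k2); k4 = f(x_n + h, p_n + h·k3); p_{n+1} = p_n + (h/6)·(k1 + 2k2 + 2k3 + k4).
x=0.000000, p=0.240000:
  k1 = f(0.000000, 0.240000) = 0.237600
  k2 = f(0.050000, 0.251880) = 0.249361
  k3 = f(0.050000, 0.252468) = 0.249943
  k4 = f(0.100000, 0.264994) = 0.262344
  p ← 0.240000 + (0.1/6)·(k1 + 2k2 + 2k3 + k4) = 0.264976
p(0.1) ≈ 0.2650

0.2650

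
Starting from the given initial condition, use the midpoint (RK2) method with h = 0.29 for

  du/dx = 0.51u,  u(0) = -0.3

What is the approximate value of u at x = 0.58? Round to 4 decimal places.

-0.4029

Midpoint: k1 = f(x_n, u_n); k2 = f(x_n + h/2, u_n + (h/2)·k1); u_{n+1} = u_n + h·k2.
x=0.000000, u=-0.300000:
  k1 = f(0.000000, -0.300000) = -0.153000
  k2 = f(0.145000, -0.322185) = -0.164314
  u ← -0.300000 + 0.29·(-0.164314) = -0.347651
x=0.290000, u=-0.347651:
  k1 = f(0.290000, -0.347651) = -0.177302
  k2 = f(0.435000, -0.373360) = -0.190414
  u ← -0.347651 + 0.29·(-0.190414) = -0.402871
u(0.58) ≈ -0.4029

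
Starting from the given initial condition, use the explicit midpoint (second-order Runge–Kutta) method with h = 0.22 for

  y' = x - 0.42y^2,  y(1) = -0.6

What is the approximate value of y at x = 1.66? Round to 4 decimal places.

Midpoint: k1 = f(x_n, y_n); k2 = f(x_n + h/2, y_n + (h/2)·k1); y_{n+1} = y_n + h·k2.
x=1.000000, y=-0.600000:
  k1 = f(1.000000, -0.600000) = 0.848800
  k2 = f(1.110000, -0.506632) = 1.002196
  y ← -0.600000 + 0.22·1.002196 = -0.379517
x=1.220000, y=-0.379517:
  k1 = f(1.220000, -0.379517) = 1.159506
  k2 = f(1.330000, -0.251971) = 1.303334
  y ← -0.379517 + 0.22·1.303334 = -0.092783
x=1.440000, y=-0.092783:
  k1 = f(1.440000, -0.092783) = 1.436384
  k2 = f(1.550000, 0.065219) = 1.548214
  y ← -0.092783 + 0.22·1.548214 = 0.247824
y(1.66) ≈ 0.2478

0.2478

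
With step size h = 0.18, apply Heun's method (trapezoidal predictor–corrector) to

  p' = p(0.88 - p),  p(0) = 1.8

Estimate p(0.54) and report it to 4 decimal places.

Heun: k1 = f(t_n, p_n); k2 = f(t_n + h, p_n + h·k1); p_{n+1} = p_n + (h/2)·(k1 + k2).
t=0.000000, p=1.800000:
  k1 = f(0.000000, 1.800000) = -1.656000
  k2 = f(0.180000, 1.501920) = -0.934074
  p ← 1.800000 + (0.18/2)·(-1.656000 + (-0.934074)) = 1.566893
t=0.180000, p=1.566893:
  k1 = f(0.180000, 1.566893) = -1.076289
  k2 = f(0.360000, 1.373161) = -0.677190
  p ← 1.566893 + (0.18/2)·(-1.076289 + (-0.677190)) = 1.409080
t=0.360000, p=1.409080:
  k1 = f(0.360000, 1.409080) = -0.745517
  k2 = f(0.540000, 1.274887) = -0.503437
  p ← 1.409080 + (0.18/2)·(-0.745517 + (-0.503437)) = 1.296674
p(0.54) ≈ 1.2967

1.2967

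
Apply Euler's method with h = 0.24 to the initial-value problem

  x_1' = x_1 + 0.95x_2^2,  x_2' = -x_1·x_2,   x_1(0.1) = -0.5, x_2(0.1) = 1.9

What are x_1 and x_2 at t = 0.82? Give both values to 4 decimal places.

Euler on (x_1,x_2): x_1_{n+1} = x_1_n + h·x_1', x_2_{n+1} = x_2_n + h·x_2'.
0.100000: (-0.500000, 1.900000); f=(2.929500, 0.950000) → (0.203080, 2.128000)
0.340000: (0.203080, 2.128000); f=(4.505045, -0.432154) → (1.284291, 2.024283)
0.580000: (1.284291, 2.024283); f=(5.177126, -2.599768) → (2.526801, 1.400339)
(x_1(0.82), x_2(0.82)) ≈ (2.5268, 1.4003)

2.5268, 1.4003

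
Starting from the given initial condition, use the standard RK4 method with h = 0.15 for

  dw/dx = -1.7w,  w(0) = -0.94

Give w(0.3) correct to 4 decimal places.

-0.5645

RK4: k1 = f(x_n, w_n); k2 = f(x_n + h/2, w_n + (h/2)·k1); k3 = f(x_n + h/2, w_n + (h/2)·k2); k4 = f(x_n + h, w_n + h·k3); w_{n+1} = w_n + (h/6)·(k1 + 2k2 + 2k3 + k4).
x=0.000000, w=-0.940000:
  k1 = f(0.000000, -0.940000) = 1.598000
  k2 = f(0.075000, -0.820150) = 1.394255
  k3 = f(0.075000, -0.835431) = 1.420232
  k4 = f(0.150000, -0.726965) = 1.235841
  w ← -0.940000 + (0.15/6)·(k1 + 2k2 + 2k3 + k4) = -0.728430
x=0.150000, w=-0.728430:
  k1 = f(0.150000, -0.728430) = 1.238330
  k2 = f(0.225000, -0.635555) = 1.080443
  k3 = f(0.225000, -0.647396) = 1.100574
  k4 = f(0.300000, -0.563344) = 0.957684
  w ← -0.728430 + (0.15/6)·(k1 + 2k2 + 2k3 + k4) = -0.564478
w(0.3) ≈ -0.5645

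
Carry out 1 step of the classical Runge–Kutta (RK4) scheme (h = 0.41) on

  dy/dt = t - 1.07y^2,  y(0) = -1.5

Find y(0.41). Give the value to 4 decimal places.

-4.0095

RK4: k1 = f(t_n, y_n); k2 = f(t_n + h/2, y_n + (h/2)·k1); k3 = f(t_n + h/2, y_n + (h/2)·k2); k4 = f(t_n + h, y_n + h·k3); y_{n+1} = y_n + (h/6)·(k1 + 2k2 + 2k3 + k4).
t=0.000000, y=-1.500000:
  k1 = f(0.000000, -1.500000) = -2.407500
  k2 = f(0.205000, -1.993537) = -4.047385
  k3 = f(0.205000, -2.329714) = -5.602497
  k4 = f(0.410000, -3.797024) = -15.016606
  y ← -1.500000 + (0.41/6)·(k1 + 2k2 + 2k3 + k4) = -4.009464
y(0.41) ≈ -4.0095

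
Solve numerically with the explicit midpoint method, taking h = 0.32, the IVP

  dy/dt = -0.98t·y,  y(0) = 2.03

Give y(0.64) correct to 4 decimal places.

Midpoint: k1 = f(t_n, y_n); k2 = f(t_n + h/2, y_n + (h/2)·k1); y_{n+1} = y_n + h·k2.
t=0.000000, y=2.030000:
  k1 = f(0.000000, 2.030000) = 0.000000
  k2 = f(0.160000, 2.030000) = -0.318304
  y ← 2.030000 + 0.32·(-0.318304) = 1.928143
t=0.320000, y=1.928143:
  k1 = f(0.320000, 1.928143) = -0.604666
  k2 = f(0.480000, 1.831396) = -0.861489
  y ← 1.928143 + 0.32·(-0.861489) = 1.652466
y(0.64) ≈ 1.6525

1.6525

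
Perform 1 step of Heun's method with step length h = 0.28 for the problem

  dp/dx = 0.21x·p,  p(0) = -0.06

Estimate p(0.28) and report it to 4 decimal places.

-0.0605

Heun: k1 = f(x_n, p_n); k2 = f(x_n + h, p_n + h·k1); p_{n+1} = p_n + (h/2)·(k1 + k2).
x=0.000000, p=-0.060000:
  k1 = f(0.000000, -0.060000) = 0.000000
  k2 = f(0.280000, -0.060000) = -0.003528
  p ← -0.060000 + (0.28/2)·(0.000000 + (-0.003528)) = -0.060494
p(0.28) ≈ -0.0605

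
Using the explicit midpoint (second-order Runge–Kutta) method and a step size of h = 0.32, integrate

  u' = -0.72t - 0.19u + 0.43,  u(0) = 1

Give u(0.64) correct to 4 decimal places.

1.0015

Midpoint: k1 = f(t_n, u_n); k2 = f(t_n + h/2, u_n + (h/2)·k1); u_{n+1} = u_n + h·k2.
t=0.000000, u=1.000000:
  k1 = f(0.000000, 1.000000) = 0.240000
  k2 = f(0.160000, 1.038400) = 0.117504
  u ← 1.000000 + 0.32·0.117504 = 1.037601
t=0.320000, u=1.037601:
  k1 = f(0.320000, 1.037601) = 0.002456
  k2 = f(0.480000, 1.037994) = -0.112819
  u ← 1.037601 + 0.32·(-0.112819) = 1.001499
u(0.64) ≈ 1.0015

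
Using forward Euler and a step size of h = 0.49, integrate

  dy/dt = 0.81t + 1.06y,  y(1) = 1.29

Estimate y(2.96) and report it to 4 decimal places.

11.8069

Euler: y_{n+1} = y_n + h·f(t_n, y_n).
t=1.000000, y=1.290000: f=2.177400 → y ← 1.290000 + 0.49·2.177400 = 2.356926
t=1.490000, y=2.356926: f=3.705242 → y ← 2.356926 + 0.49·3.705242 = 4.172494
t=1.980000, y=4.172494: f=6.026644 → y ← 4.172494 + 0.49·6.026644 = 7.125550
t=2.470000, y=7.125550: f=9.553783 → y ← 7.125550 + 0.49·9.553783 = 11.806904
y(2.96) ≈ 11.8069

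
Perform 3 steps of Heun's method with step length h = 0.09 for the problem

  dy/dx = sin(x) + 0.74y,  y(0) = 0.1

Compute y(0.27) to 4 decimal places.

0.1605

Heun: k1 = f(x_n, y_n); k2 = f(x_n + h, y_n + h·k1); y_{n+1} = y_n + (h/2)·(k1 + k2).
x=0.000000, y=0.100000:
  k1 = f(0.000000, 0.100000) = 0.074000
  k2 = f(0.090000, 0.106660) = 0.168807
  y ← 0.100000 + (0.09/2)·(0.074000 + 0.168807) = 0.110926
x=0.090000, y=0.110926:
  k1 = f(0.090000, 0.110926) = 0.171964
  k2 = f(0.180000, 0.126403) = 0.272568
  y ← 0.110926 + (0.09/2)·(0.171964 + 0.272568) = 0.130930
x=0.180000, y=0.130930:
  k1 = f(0.180000, 0.130930) = 0.275918
  k2 = f(0.270000, 0.155763) = 0.381996
  y ← 0.130930 + (0.09/2)·(0.275918 + 0.381996) = 0.160536
y(0.27) ≈ 0.1605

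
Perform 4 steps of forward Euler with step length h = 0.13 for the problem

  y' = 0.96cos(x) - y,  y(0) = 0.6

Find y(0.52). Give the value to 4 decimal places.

Euler: y_{n+1} = y_n + h·f(x_n, y_n).
x=0.000000, y=0.600000: f=0.360000 → y ← 0.600000 + 0.13·0.360000 = 0.646800
x=0.130000, y=0.646800: f=0.305099 → y ← 0.646800 + 0.13·0.305099 = 0.686463
x=0.260000, y=0.686463: f=0.241271 → y ← 0.686463 + 0.13·0.241271 = 0.717828
x=0.390000, y=0.717828: f=0.170084 → y ← 0.717828 + 0.13·0.170084 = 0.739939
y(0.52) ≈ 0.7399

0.7399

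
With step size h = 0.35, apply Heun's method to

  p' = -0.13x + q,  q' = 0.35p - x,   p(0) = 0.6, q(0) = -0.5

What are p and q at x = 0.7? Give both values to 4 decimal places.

0.2193, -0.6412

Heun on (p,q): k1 = f(x_n, state_n); k2 = f(x_n + h, state_n + h·k1); state_{n+1} = state_n + (h/2)·(k1 + k2).
0.000000: (0.600000, -0.500000)
  k1 = (-0.500000, 0.210000)
  predictor → (0.425000, -0.426500)
  k2 = (-0.472000, -0.201250)
  → (0.429900, -0.498469)
0.350000: (0.429900, -0.498469)
  k1 = (-0.543969, -0.199535)
  predictor → (0.239511, -0.568306)
  k2 = (-0.659306, -0.616171)
  → (0.219327, -0.641217)
(p(0.7), q(0.7)) ≈ (0.2193, -0.6412)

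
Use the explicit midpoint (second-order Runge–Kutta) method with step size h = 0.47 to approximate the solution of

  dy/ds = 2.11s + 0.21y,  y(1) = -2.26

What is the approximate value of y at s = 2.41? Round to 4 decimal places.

2.7110

Midpoint: k1 = f(s_n, y_n); k2 = f(s_n + h/2, y_n + (h/2)·k1); y_{n+1} = y_n + h·k2.
s=1.000000, y=-2.260000:
  k1 = f(1.000000, -2.260000) = 1.635400
  k2 = f(1.235000, -1.875681) = 2.211957
  y ← -2.260000 + 0.47·2.211957 = -1.220380
s=1.470000, y=-1.220380:
  k1 = f(1.470000, -1.220380) = 2.845420
  k2 = f(1.705000, -0.551706) = 3.481692
  y ← -1.220380 + 0.47·3.481692 = 0.416015
s=1.940000, y=0.416015:
  k1 = f(1.940000, 0.416015) = 4.180763
  k2 = f(2.175000, 1.398494) = 4.882934
  y ← 0.416015 + 0.47·4.882934 = 2.710994
y(2.41) ≈ 2.7110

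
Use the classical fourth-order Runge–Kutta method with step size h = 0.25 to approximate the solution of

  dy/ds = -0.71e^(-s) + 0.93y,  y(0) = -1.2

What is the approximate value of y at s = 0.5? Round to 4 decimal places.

RK4: k1 = f(s_n, y_n); k2 = f(s_n + h/2, y_n + (h/2)·k1); k3 = f(s_n + h/2, y_n + (h/2)·k2); k4 = f(s_n + h, y_n + h·k3); y_{n+1} = y_n + (h/6)·(k1 + 2k2 + 2k3 + k4).
s=0.000000, y=-1.200000:
  k1 = f(0.000000, -1.200000) = -1.826000
  k2 = f(0.125000, -1.428250) = -1.954845
  k3 = f(0.125000, -1.444356) = -1.969824
  k4 = f(0.250000, -1.692456) = -2.126933
  y ← -1.200000 + (0.25/6)·(k1 + 2k2 + 2k3 + k4) = -1.691761
s=0.250000, y=-1.691761:
  k1 = f(0.250000, -1.691761) = -2.126287
  k2 = f(0.375000, -1.957547) = -2.308494
  k3 = f(0.375000, -1.980323) = -2.329676
  k4 = f(0.500000, -2.274180) = -2.545624
  y ← -1.691761 + (0.25/6)·(k1 + 2k2 + 2k3 + k4) = -2.272938
y(0.5) ≈ -2.2729

-2.2729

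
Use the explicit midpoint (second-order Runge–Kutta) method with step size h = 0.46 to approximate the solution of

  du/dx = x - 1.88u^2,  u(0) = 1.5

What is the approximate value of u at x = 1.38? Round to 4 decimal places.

1.3022

Midpoint: k1 = f(x_n, u_n); k2 = f(x_n + h/2, u_n + (h/2)·k1); u_{n+1} = u_n + h·k2.
x=0.000000, u=1.500000:
  k1 = f(0.000000, 1.500000) = -4.230000
  k2 = f(0.230000, 0.527100) = -0.292329
  u ← 1.500000 + 0.46·(-0.292329) = 1.365529
x=0.460000, u=1.365529:
  k1 = f(0.460000, 1.365529) = -3.045578
  k2 = f(0.690000, 0.665046) = -0.141498
  u ← 1.365529 + 0.46·(-0.141498) = 1.300440
x=0.920000, u=1.300440:
  k1 = f(0.920000, 1.300440) = -2.259350
  k2 = f(1.150000, 0.780789) = 0.003892
  u ← 1.300440 + 0.46·0.003892 = 1.302230
u(1.38) ≈ 1.3022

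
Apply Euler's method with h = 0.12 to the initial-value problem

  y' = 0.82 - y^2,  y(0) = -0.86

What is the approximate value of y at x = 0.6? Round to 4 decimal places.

-0.7879

Euler: y_{n+1} = y_n + h·f(x_n, y_n).
x=0.000000, y=-0.860000: f=0.080400 → y ← -0.860000 + 0.12·0.080400 = -0.850352
x=0.120000, y=-0.850352: f=0.096901 → y ← -0.850352 + 0.12·0.096901 = -0.838724
x=0.240000, y=-0.838724: f=0.116542 → y ← -0.838724 + 0.12·0.116542 = -0.824739
x=0.360000, y=-0.824739: f=0.139806 → y ← -0.824739 + 0.12·0.139806 = -0.807962
x=0.480000, y=-0.807962: f=0.167197 → y ← -0.807962 + 0.12·0.167197 = -0.787898
y(0.6) ≈ -0.7879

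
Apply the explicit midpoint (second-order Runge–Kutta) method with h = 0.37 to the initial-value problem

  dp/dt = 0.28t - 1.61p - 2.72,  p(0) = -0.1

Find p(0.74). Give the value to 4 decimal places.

-1.0943

Midpoint: k1 = f(t_n, p_n); k2 = f(t_n + h/2, p_n + (h/2)·k1); p_{n+1} = p_n + h·k2.
t=0.000000, p=-0.100000:
  k1 = f(0.000000, -0.100000) = -2.559000
  k2 = f(0.185000, -0.573415) = -1.745002
  p ← -0.100000 + 0.37·(-1.745002) = -0.745651
t=0.370000, p=-0.745651:
  k1 = f(0.370000, -0.745651) = -1.415902
  k2 = f(0.555000, -1.007593) = -0.942376
  p ← -0.745651 + 0.37·(-0.942376) = -1.094330
p(0.74) ≈ -1.0943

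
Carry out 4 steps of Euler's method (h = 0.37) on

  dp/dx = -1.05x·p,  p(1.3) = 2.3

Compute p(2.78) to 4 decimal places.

0.0053

Euler: p_{n+1} = p_n + h·f(x_n, p_n).
x=1.300000, p=2.300000: f=-3.139500 → p ← 2.300000 + 0.37·(-3.139500) = 1.138385
x=1.670000, p=1.138385: f=-1.996158 → p ← 1.138385 + 0.37·(-1.996158) = 0.399807
x=2.040000, p=0.399807: f=-0.856386 → p ← 0.399807 + 0.37·(-0.856386) = 0.082944
x=2.410000, p=0.082944: f=-0.209889 → p ← 0.082944 + 0.37·(-0.209889) = 0.005285
p(2.78) ≈ 0.0053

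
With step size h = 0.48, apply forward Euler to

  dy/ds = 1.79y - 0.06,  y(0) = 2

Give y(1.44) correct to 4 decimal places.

Euler: y_{n+1} = y_n + h·f(s_n, y_n).
s=0.000000, y=2.000000: f=3.520000 → y ← 2.000000 + 0.48·3.520000 = 3.689600
s=0.480000, y=3.689600: f=6.544384 → y ← 3.689600 + 0.48·6.544384 = 6.830904
s=0.960000, y=6.830904: f=12.167319 → y ← 6.830904 + 0.48·12.167319 = 12.671217
y(1.44) ≈ 12.6712

12.6712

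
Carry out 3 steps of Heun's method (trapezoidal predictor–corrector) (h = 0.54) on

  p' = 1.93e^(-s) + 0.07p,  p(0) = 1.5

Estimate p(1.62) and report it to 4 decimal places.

3.3887

Heun: k1 = f(s_n, p_n); k2 = f(s_n + h, p_n + h·k1); p_{n+1} = p_n + (h/2)·(k1 + k2).
s=0.000000, p=1.500000:
  k1 = f(0.000000, 1.500000) = 2.035000
  k2 = f(0.540000, 2.598900) = 1.306627
  p ← 1.500000 + (0.54/2)·(2.035000 + 1.306627) = 2.402239
s=0.540000, p=2.402239:
  k1 = f(0.540000, 2.402239) = 1.292861
  k2 = f(1.080000, 3.100384) = 0.872446
  p ← 2.402239 + (0.54/2)·(1.292861 + 0.872446) = 2.986872
s=1.080000, p=2.986872:
  k1 = f(1.080000, 2.986872) = 0.864500
  k2 = f(1.620000, 3.453702) = 0.623704
  p ← 2.986872 + (0.54/2)·(0.864500 + 0.623704) = 3.388687
p(1.62) ≈ 3.3887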